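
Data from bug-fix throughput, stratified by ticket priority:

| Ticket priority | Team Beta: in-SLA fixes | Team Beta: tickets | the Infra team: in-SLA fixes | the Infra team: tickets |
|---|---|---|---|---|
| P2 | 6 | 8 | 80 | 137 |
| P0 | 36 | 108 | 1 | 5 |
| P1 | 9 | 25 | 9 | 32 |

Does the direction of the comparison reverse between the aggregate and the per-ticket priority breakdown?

P2: Team Beta 6/8 = 75.0%, the Infra team 80/137 = 58.4% → Team Beta
P0: Team Beta 36/108 = 33.3%, the Infra team 1/5 = 20.0% → Team Beta
P1: Team Beta 9/25 = 36.0%, the Infra team 9/32 = 28.1% → Team Beta
Overall: Team Beta 51/141 = 36.2%, the Infra team 90/174 = 51.7% → the Infra team
Team Beta wins each ticket group but the Infra team wins overall — the comparison reverses. Team Beta's tickets skew toward P0, which has a lower base rate.

Yes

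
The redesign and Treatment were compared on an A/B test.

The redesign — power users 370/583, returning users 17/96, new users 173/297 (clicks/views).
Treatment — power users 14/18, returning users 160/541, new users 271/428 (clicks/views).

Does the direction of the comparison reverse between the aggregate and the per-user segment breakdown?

Yes

Power users: the redesign 370/583 = 63.5%, Treatment 14/18 = 77.8% → Treatment
Returning users: the redesign 17/96 = 17.7%, Treatment 160/541 = 29.6% → Treatment
New users: the redesign 173/297 = 58.2%, Treatment 271/428 = 63.3% → Treatment
Overall: the redesign 560/976 = 57.4%, Treatment 445/987 = 45.1% → the redesign
Treatment wins each user group but the redesign wins overall — the comparison reverses. Treatment's views skew toward returning users, which has a lower base rate.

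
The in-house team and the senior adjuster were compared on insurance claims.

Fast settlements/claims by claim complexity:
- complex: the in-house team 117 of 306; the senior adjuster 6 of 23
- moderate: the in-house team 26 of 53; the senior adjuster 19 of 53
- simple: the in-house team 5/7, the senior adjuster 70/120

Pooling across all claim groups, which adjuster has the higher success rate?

Complex: the in-house team 117/306 = 38.2%, the senior adjuster 6/23 = 26.1% → the in-house team
Moderate: the in-house team 26/53 = 49.1%, the senior adjuster 19/53 = 35.8% → the in-house team
Simple: the in-house team 5/7 = 71.4%, the senior adjuster 70/120 = 58.3% → the in-house team
Overall: the in-house team 148/366 = 40.4%, the senior adjuster 95/196 = 48.5% → the senior adjuster
(The in-house team wins every claim group but the senior adjuster wins overall — the in-house team's claims skew toward the low-rate complex group.)

the senior adjuster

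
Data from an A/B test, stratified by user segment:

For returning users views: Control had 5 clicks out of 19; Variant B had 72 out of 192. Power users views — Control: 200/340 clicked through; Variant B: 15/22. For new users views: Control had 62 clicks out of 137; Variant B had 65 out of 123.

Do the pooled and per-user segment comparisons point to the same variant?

No

Returning users: Control 5/19 = 26.3%, Variant B 72/192 = 37.5% → Variant B
Power users: Control 200/340 = 58.8%, Variant B 15/22 = 68.2% → Variant B
New users: Control 62/137 = 45.3%, Variant B 65/123 = 52.8% → Variant B
Overall: Control 267/496 = 53.8%, Variant B 152/337 = 45.1% → Control
Variant B wins each user group but Control wins overall — the comparison reverses. Variant B's views skew toward returning users, which has a lower base rate.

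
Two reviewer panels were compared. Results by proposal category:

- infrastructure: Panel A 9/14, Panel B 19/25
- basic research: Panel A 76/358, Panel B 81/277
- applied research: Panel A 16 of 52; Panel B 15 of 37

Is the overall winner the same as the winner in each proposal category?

Infrastructure: Panel A 9/14 = 64.3%, Panel B 19/25 = 76.0% → Panel B
Basic research: Panel A 76/358 = 21.2%, Panel B 81/277 = 29.2% → Panel B
Applied research: Panel A 16/52 = 30.8%, Panel B 15/37 = 40.5% → Panel B
Overall: Panel A 101/424 = 23.8%, Panel B 115/339 = 33.9% → Panel B
Panel B wins overall and in every proposal group — no reversal.

Yes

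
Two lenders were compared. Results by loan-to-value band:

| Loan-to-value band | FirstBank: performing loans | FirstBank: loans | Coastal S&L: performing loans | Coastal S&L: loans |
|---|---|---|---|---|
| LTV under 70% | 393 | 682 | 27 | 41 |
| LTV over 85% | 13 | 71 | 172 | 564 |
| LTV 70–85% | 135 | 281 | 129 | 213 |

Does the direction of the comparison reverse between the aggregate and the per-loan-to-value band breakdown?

LTV under 70%: FirstBank 393/682 = 57.6%, Coastal S&L 27/41 = 65.9% → Coastal S&L
LTV over 85%: FirstBank 13/71 = 18.3%, Coastal S&L 172/564 = 30.5% → Coastal S&L
LTV 70–85%: FirstBank 135/281 = 48.0%, Coastal S&L 129/213 = 60.6% → Coastal S&L
Overall: FirstBank 541/1034 = 52.3%, Coastal S&L 328/818 = 40.1% → FirstBank
Coastal S&L wins each loan-to-value group but FirstBank wins overall — the comparison reverses. Coastal S&L's loans skew toward LTV over 85%, which has a lower base rate.

Yes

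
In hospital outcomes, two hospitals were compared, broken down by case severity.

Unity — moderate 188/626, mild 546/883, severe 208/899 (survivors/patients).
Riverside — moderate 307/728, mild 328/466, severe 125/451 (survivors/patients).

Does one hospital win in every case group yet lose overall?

No

Moderate: Unity 188/626 = 30.0%, Riverside 307/728 = 42.2% → Riverside
Mild: Unity 546/883 = 61.8%, Riverside 328/466 = 70.4% → Riverside
Severe: Unity 208/899 = 23.1%, Riverside 125/451 = 27.7% → Riverside
Overall: Unity 942/2408 = 39.1%, Riverside 760/1645 = 46.2% → Riverside
Riverside wins overall and in every case group — no reversal.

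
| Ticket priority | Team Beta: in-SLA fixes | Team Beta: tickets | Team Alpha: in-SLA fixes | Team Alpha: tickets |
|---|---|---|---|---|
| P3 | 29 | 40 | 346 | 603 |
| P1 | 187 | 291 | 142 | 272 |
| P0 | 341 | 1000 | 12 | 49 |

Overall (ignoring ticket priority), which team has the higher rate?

Team Alpha

P3: Team Beta 29/40 = 72.5%, Team Alpha 346/603 = 57.4% → Team Beta
P1: Team Beta 187/291 = 64.3%, Team Alpha 142/272 = 52.2% → Team Beta
P0: Team Beta 341/1000 = 34.1%, Team Alpha 12/49 = 24.5% → Team Beta
Overall: Team Beta 557/1331 = 41.8%, Team Alpha 500/924 = 54.1% → Team Alpha
(Team Beta wins every ticket group but Team Alpha wins overall — Team Beta's tickets skew toward the low-rate P0 group.)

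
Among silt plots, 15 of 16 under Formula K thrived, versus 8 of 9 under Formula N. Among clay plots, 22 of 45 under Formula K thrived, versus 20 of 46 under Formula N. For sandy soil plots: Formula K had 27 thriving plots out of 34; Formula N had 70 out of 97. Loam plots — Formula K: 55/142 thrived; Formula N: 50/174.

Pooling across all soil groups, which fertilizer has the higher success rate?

Silt: Formula K 15/16 = 93.8%, Formula N 8/9 = 88.9% → Formula K
Clay: Formula K 22/45 = 48.9%, Formula N 20/46 = 43.5% → Formula K
Sandy soil: Formula K 27/34 = 79.4%, Formula N 70/97 = 72.2% → Formula K
Loam: Formula K 55/142 = 38.7%, Formula N 50/174 = 28.7% → Formula K
Overall: Formula K 119/237 = 50.2%, Formula N 148/326 = 45.4% → Formula K

Formula K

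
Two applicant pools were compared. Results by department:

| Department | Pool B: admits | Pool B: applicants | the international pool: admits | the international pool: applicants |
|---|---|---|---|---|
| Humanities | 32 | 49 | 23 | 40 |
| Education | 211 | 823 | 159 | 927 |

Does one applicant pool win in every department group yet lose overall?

Humanities: Pool B 32/49 = 65.3%, the international pool 23/40 = 57.5% → Pool B
Education: Pool B 211/823 = 25.6%, the international pool 159/927 = 17.2% → Pool B
Overall: Pool B 243/872 = 27.9%, the international pool 182/967 = 18.8% → Pool B
Pool B wins overall and in every department group — no reversal.

No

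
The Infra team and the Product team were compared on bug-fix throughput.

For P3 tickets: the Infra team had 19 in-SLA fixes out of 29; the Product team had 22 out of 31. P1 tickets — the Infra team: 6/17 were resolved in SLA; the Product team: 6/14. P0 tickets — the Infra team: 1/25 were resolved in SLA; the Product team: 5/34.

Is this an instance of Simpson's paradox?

P3: the Infra team 19/29 = 65.5%, the Product team 22/31 = 71.0% → the Product team
P1: the Infra team 6/17 = 35.3%, the Product team 6/14 = 42.9% → the Product team
P0: the Infra team 1/25 = 4.0%, the Product team 5/34 = 14.7% → the Product team
Overall: the Infra team 26/71 = 36.6%, the Product team 33/79 = 41.8% → the Product team
The Product team wins overall and in every ticket group — no reversal.

No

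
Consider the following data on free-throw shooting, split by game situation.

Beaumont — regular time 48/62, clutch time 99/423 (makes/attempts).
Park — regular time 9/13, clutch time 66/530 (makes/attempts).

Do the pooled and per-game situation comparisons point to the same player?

Yes

Regular time: Beaumont 48/62 = 77.4%, Park 9/13 = 69.2% → Beaumont
Clutch time: Beaumont 99/423 = 23.4%, Park 66/530 = 12.5% → Beaumont
Overall: Beaumont 147/485 = 30.3%, Park 75/543 = 13.8% → Beaumont
Beaumont wins overall and in every game group — no reversal.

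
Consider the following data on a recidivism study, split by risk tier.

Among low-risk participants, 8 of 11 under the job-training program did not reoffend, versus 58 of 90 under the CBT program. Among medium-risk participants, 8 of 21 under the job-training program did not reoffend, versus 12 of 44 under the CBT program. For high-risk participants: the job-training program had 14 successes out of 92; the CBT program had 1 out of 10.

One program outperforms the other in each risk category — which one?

Low-risk: the job-training program 8/11 = 72.7%, the CBT program 58/90 = 64.4% → the job-training program
Medium-risk: the job-training program 8/21 = 38.1%, the CBT program 12/44 = 27.3% → the job-training program
High-risk: the job-training program 14/92 = 15.2%, the CBT program 1/10 = 10.0% → the job-training program
The job-training program has the higher rate in all 3 groups.

the job-training program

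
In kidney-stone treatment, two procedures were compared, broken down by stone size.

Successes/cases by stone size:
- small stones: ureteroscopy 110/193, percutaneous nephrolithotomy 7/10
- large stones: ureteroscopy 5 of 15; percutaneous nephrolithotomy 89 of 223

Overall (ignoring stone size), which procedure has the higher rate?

ureteroscopy

Small stones: ureteroscopy 110/193 = 57.0%, percutaneous nephrolithotomy 7/10 = 70.0% → percutaneous nephrolithotomy
Large stones: ureteroscopy 5/15 = 33.3%, percutaneous nephrolithotomy 89/223 = 39.9% → percutaneous nephrolithotomy
Overall: ureteroscopy 115/208 = 55.3%, percutaneous nephrolithotomy 96/233 = 41.2% → ureteroscopy
(Percutaneous nephrolithotomy wins every stone group but ureteroscopy wins overall — percutaneous nephrolithotomy's cases skew toward the low-rate large stones group.)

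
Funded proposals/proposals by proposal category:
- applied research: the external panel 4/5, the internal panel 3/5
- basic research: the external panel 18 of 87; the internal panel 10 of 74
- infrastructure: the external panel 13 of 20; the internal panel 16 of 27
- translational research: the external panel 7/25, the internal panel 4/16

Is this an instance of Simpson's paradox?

Applied research: the external panel 4/5 = 80.0%, the internal panel 3/5 = 60.0% → the external panel
Basic research: the external panel 18/87 = 20.7%, the internal panel 10/74 = 13.5% → the external panel
Infrastructure: the external panel 13/20 = 65.0%, the internal panel 16/27 = 59.3% → the external panel
Translational research: the external panel 7/25 = 28.0%, the internal panel 4/16 = 25.0% → the external panel
Overall: the external panel 42/137 = 30.7%, the internal panel 33/122 = 27.0% → the external panel
The external panel wins overall and in every proposal group — no reversal.

No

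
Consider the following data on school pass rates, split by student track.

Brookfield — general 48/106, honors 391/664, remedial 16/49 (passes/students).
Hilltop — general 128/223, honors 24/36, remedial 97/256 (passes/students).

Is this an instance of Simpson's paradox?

Yes

General: Brookfield 48/106 = 45.3%, Hilltop 128/223 = 57.4% → Hilltop
Honors: Brookfield 391/664 = 58.9%, Hilltop 24/36 = 66.7% → Hilltop
Remedial: Brookfield 16/49 = 32.7%, Hilltop 97/256 = 37.9% → Hilltop
Overall: Brookfield 455/819 = 55.6%, Hilltop 249/515 = 48.3% → Brookfield
Hilltop wins each student group but Brookfield wins overall — the comparison reverses. Hilltop's students skew toward remedial, which has a lower base rate.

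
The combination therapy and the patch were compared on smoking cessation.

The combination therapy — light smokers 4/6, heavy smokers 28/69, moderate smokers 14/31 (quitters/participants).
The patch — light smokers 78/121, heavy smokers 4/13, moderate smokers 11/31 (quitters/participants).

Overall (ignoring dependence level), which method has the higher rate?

the patch

Light smokers: the combination therapy 4/6 = 66.7%, the patch 78/121 = 64.5% → the combination therapy
Heavy smokers: the combination therapy 28/69 = 40.6%, the patch 4/13 = 30.8% → the combination therapy
Moderate smokers: the combination therapy 14/31 = 45.2%, the patch 11/31 = 35.5% → the combination therapy
Overall: the combination therapy 46/106 = 43.4%, the patch 93/165 = 56.4% → the patch
(The combination therapy wins every dependence group but the patch wins overall — the combination therapy's participants skew toward the low-rate heavy smokers group.)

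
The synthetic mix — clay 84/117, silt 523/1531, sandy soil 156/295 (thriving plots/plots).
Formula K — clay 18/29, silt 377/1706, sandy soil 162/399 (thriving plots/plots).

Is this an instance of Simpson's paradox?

Clay: the synthetic mix 84/117 = 71.8%, Formula K 18/29 = 62.1% → the synthetic mix
Silt: the synthetic mix 523/1531 = 34.2%, Formula K 377/1706 = 22.1% → the synthetic mix
Sandy soil: the synthetic mix 156/295 = 52.9%, Formula K 162/399 = 40.6% → the synthetic mix
Overall: the synthetic mix 763/1943 = 39.3%, Formula K 557/2134 = 26.1% → the synthetic mix
The synthetic mix wins overall and in every soil group — no reversal.

No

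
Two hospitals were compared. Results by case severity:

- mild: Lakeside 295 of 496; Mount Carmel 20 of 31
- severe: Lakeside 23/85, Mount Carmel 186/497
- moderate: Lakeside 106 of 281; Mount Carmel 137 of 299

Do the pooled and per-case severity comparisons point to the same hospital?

Mild: Lakeside 295/496 = 59.5%, Mount Carmel 20/31 = 64.5% → Mount Carmel
Severe: Lakeside 23/85 = 27.1%, Mount Carmel 186/497 = 37.4% → Mount Carmel
Moderate: Lakeside 106/281 = 37.7%, Mount Carmel 137/299 = 45.8% → Mount Carmel
Overall: Lakeside 424/862 = 49.2%, Mount Carmel 343/827 = 41.5% → Lakeside
Mount Carmel wins each case group but Lakeside wins overall — the comparison reverses. Mount Carmel's patients skew toward severe, which has a lower base rate.

No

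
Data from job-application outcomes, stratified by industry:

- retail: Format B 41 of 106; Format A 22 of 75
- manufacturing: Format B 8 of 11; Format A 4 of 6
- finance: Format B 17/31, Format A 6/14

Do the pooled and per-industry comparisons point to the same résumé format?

Yes

Retail: Format B 41/106 = 38.7%, Format A 22/75 = 29.3% → Format B
Manufacturing: Format B 8/11 = 72.7%, Format A 4/6 = 66.7% → Format B
Finance: Format B 17/31 = 54.8%, Format A 6/14 = 42.9% → Format B
Overall: Format B 66/148 = 44.6%, Format A 32/95 = 33.7% → Format B
Format B wins overall and in every industry group — no reversal.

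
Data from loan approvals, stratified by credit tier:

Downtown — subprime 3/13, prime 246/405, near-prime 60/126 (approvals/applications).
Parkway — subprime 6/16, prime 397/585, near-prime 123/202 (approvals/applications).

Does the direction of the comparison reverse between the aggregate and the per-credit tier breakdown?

No

Subprime: Downtown 3/13 = 23.1%, Parkway 6/16 = 37.5% → Parkway
Prime: Downtown 246/405 = 60.7%, Parkway 397/585 = 67.9% → Parkway
Near-prime: Downtown 60/126 = 47.6%, Parkway 123/202 = 60.9% → Parkway
Overall: Downtown 309/544 = 56.8%, Parkway 526/803 = 65.5% → Parkway
Parkway wins overall and in every credit group — no reversal.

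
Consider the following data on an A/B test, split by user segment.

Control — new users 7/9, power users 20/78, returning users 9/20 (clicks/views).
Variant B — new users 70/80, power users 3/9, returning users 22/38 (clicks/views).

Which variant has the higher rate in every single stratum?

Variant B

New users: Control 7/9 = 77.8%, Variant B 70/80 = 87.5% → Variant B
Power users: Control 20/78 = 25.6%, Variant B 3/9 = 33.3% → Variant B
Returning users: Control 9/20 = 45.0%, Variant B 22/38 = 57.9% → Variant B
Variant B has the higher rate in all 3 groups.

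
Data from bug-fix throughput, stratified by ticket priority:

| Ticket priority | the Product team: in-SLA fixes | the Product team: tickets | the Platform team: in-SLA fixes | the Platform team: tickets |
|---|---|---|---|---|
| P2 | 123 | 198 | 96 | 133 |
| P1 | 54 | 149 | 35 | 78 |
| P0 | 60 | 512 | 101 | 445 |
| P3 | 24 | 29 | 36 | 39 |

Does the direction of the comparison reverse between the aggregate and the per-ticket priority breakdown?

P2: the Product team 123/198 = 62.1%, the Platform team 96/133 = 72.2% → the Platform team
P1: the Product team 54/149 = 36.2%, the Platform team 35/78 = 44.9% → the Platform team
P0: the Product team 60/512 = 11.7%, the Platform team 101/445 = 22.7% → the Platform team
P3: the Product team 24/29 = 82.8%, the Platform team 36/39 = 92.3% → the Platform team
Overall: the Product team 261/888 = 29.4%, the Platform team 268/695 = 38.6% → the Platform team
The Platform team wins overall and in every ticket group — no reversal.

No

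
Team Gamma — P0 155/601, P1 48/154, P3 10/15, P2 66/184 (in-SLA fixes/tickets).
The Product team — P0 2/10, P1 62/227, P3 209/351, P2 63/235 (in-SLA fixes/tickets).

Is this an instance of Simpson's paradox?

P0: Team Gamma 155/601 = 25.8%, the Product team 2/10 = 20.0% → Team Gamma
P1: Team Gamma 48/154 = 31.2%, the Product team 62/227 = 27.3% → Team Gamma
P3: Team Gamma 10/15 = 66.7%, the Product team 209/351 = 59.5% → Team Gamma
P2: Team Gamma 66/184 = 35.9%, the Product team 63/235 = 26.8% → Team Gamma
Overall: Team Gamma 279/954 = 29.2%, the Product team 336/823 = 40.8% → the Product team
Team Gamma wins each ticket group but the Product team wins overall — the comparison reverses. Team Gamma's tickets skew toward P0, which has a lower base rate.

Yes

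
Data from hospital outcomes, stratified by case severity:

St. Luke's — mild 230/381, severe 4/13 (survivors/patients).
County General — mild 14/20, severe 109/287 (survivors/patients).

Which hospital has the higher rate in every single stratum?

Mild: St. Luke's 230/381 = 60.4%, County General 14/20 = 70.0% → County General
Severe: St. Luke's 4/13 = 30.8%, County General 109/287 = 38.0% → County General
County General has the higher rate in both groups.

County General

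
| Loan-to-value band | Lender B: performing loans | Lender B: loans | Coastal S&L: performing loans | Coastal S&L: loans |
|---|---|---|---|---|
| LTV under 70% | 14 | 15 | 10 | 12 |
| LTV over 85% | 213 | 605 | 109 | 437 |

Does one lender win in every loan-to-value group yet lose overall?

LTV under 70%: Lender B 14/15 = 93.3%, Coastal S&L 10/12 = 83.3% → Lender B
LTV over 85%: Lender B 213/605 = 35.2%, Coastal S&L 109/437 = 24.9% → Lender B
Overall: Lender B 227/620 = 36.6%, Coastal S&L 119/449 = 26.5% → Lender B
Lender B wins overall and in every loan-to-value group — no reversal.

No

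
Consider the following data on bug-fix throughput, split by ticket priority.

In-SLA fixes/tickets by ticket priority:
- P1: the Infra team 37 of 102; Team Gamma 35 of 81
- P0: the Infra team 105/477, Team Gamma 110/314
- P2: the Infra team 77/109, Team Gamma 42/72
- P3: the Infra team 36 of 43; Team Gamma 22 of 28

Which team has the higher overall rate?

P1: the Infra team 37/102 = 36.3%, Team Gamma 35/81 = 43.2% → Team Gamma
P0: the Infra team 105/477 = 22.0%, Team Gamma 110/314 = 35.0% → Team Gamma
P2: the Infra team 77/109 = 70.6%, Team Gamma 42/72 = 58.3% → the Infra team
P3: the Infra team 36/43 = 83.7%, Team Gamma 22/28 = 78.6% → the Infra team
Overall: the Infra team 255/731 = 34.9%, Team Gamma 209/495 = 42.2% → Team Gamma
(Neither sweeps every ticket group, but Team Gamma has the higher pooled rate.)

Team Gamma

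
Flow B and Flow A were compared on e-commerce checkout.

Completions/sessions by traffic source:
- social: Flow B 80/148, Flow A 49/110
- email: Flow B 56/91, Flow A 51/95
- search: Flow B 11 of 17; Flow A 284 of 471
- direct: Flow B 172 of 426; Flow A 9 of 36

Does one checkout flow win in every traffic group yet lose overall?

Yes

Social: Flow B 80/148 = 54.1%, Flow A 49/110 = 44.5% → Flow B
Email: Flow B 56/91 = 61.5%, Flow A 51/95 = 53.7% → Flow B
Search: Flow B 11/17 = 64.7%, Flow A 284/471 = 60.3% → Flow B
Direct: Flow B 172/426 = 40.4%, Flow A 9/36 = 25.0% → Flow B
Overall: Flow B 319/682 = 46.8%, Flow A 393/712 = 55.2% → Flow A
Flow B wins each traffic group but Flow A wins overall — the comparison reverses. Flow B's sessions skew toward direct, which has a lower base rate.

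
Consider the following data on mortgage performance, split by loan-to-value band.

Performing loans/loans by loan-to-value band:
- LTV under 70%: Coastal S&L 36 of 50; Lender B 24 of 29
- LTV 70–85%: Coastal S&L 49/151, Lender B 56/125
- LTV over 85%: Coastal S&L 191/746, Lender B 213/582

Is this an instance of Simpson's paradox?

LTV under 70%: Coastal S&L 36/50 = 72.0%, Lender B 24/29 = 82.8% → Lender B
LTV 70–85%: Coastal S&L 49/151 = 32.5%, Lender B 56/125 = 44.8% → Lender B
LTV over 85%: Coastal S&L 191/746 = 25.6%, Lender B 213/582 = 36.6% → Lender B
Overall: Coastal S&L 276/947 = 29.1%, Lender B 293/736 = 39.8% → Lender B
Lender B wins overall and in every loan-to-value group — no reversal.

No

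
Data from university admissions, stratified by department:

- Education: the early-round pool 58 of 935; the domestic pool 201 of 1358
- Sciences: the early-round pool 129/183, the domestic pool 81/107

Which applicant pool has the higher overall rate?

the domestic pool

Education: the early-round pool 58/935 = 6.2%, the domestic pool 201/1358 = 14.8% → the domestic pool
Sciences: the early-round pool 129/183 = 70.5%, the domestic pool 81/107 = 75.7% → the domestic pool
Overall: the early-round pool 187/1118 = 16.7%, the domestic pool 282/1465 = 19.2% → the domestic pool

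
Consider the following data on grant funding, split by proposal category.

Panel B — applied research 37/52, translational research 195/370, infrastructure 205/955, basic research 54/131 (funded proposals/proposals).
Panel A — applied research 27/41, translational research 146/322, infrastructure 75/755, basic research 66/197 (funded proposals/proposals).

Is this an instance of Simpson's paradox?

No

Applied research: Panel B 37/52 = 71.2%, Panel A 27/41 = 65.9% → Panel B
Translational research: Panel B 195/370 = 52.7%, Panel A 146/322 = 45.3% → Panel B
Infrastructure: Panel B 205/955 = 21.5%, Panel A 75/755 = 9.9% → Panel B
Basic research: Panel B 54/131 = 41.2%, Panel A 66/197 = 33.5% → Panel B
Overall: Panel B 491/1508 = 32.6%, Panel A 314/1315 = 23.9% → Panel B
Panel B wins overall and in every proposal group — no reversal.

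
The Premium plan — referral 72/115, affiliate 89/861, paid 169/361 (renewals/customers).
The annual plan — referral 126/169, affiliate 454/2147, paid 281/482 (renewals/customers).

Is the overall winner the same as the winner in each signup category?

Yes

Referral: the Premium plan 72/115 = 62.6%, the annual plan 126/169 = 74.6% → the annual plan
Affiliate: the Premium plan 89/861 = 10.3%, the annual plan 454/2147 = 21.1% → the annual plan
Paid: the Premium plan 169/361 = 46.8%, the annual plan 281/482 = 58.3% → the annual plan
Overall: the Premium plan 330/1337 = 24.7%, the annual plan 861/2798 = 30.8% → the annual plan
The annual plan wins overall and in every signup group — no reversal.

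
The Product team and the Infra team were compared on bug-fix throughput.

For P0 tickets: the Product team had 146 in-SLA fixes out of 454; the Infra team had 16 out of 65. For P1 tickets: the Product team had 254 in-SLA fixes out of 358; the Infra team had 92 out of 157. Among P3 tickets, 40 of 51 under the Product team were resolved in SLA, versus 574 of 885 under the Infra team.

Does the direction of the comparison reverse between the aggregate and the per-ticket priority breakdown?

Yes

P0: the Product team 146/454 = 32.2%, the Infra team 16/65 = 24.6% → the Product team
P1: the Product team 254/358 = 70.9%, the Infra team 92/157 = 58.6% → the Product team
P3: the Product team 40/51 = 78.4%, the Infra team 574/885 = 64.9% → the Product team
Overall: the Product team 440/863 = 51.0%, the Infra team 682/1107 = 61.6% → the Infra team
The Product team wins each ticket group but the Infra team wins overall — the comparison reverses. The Product team's tickets skew toward P0, which has a lower base rate.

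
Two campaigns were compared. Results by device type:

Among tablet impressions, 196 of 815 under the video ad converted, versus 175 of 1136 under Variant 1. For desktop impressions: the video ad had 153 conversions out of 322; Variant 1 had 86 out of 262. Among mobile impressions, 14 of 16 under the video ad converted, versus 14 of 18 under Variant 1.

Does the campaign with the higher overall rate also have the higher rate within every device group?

Tablet: the video ad 196/815 = 24.0%, Variant 1 175/1136 = 15.4% → the video ad
Desktop: the video ad 153/322 = 47.5%, Variant 1 86/262 = 32.8% → the video ad
Mobile: the video ad 14/16 = 87.5%, Variant 1 14/18 = 77.8% → the video ad
Overall: the video ad 363/1153 = 31.5%, Variant 1 275/1416 = 19.4% → the video ad
The video ad wins overall and in every device group — no reversal.

Yes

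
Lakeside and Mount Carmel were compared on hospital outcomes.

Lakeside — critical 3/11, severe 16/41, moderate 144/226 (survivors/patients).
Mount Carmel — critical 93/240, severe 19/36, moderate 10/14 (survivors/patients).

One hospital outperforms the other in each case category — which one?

Mount Carmel

Critical: Lakeside 3/11 = 27.3%, Mount Carmel 93/240 = 38.8% → Mount Carmel
Severe: Lakeside 16/41 = 39.0%, Mount Carmel 19/36 = 52.8% → Mount Carmel
Moderate: Lakeside 144/226 = 63.7%, Mount Carmel 10/14 = 71.4% → Mount Carmel
Mount Carmel has the higher rate in all 3 groups.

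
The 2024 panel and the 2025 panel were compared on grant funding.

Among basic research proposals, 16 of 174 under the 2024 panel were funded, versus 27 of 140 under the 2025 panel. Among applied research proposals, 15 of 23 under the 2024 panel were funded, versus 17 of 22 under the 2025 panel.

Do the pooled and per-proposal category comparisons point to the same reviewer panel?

Basic research: the 2024 panel 16/174 = 9.2%, the 2025 panel 27/140 = 19.3% → the 2025 panel
Applied research: the 2024 panel 15/23 = 65.2%, the 2025 panel 17/22 = 77.3% → the 2025 panel
Overall: the 2024 panel 31/197 = 15.7%, the 2025 panel 44/162 = 27.2% → the 2025 panel
The 2025 panel wins overall and in every proposal group — no reversal.

Yes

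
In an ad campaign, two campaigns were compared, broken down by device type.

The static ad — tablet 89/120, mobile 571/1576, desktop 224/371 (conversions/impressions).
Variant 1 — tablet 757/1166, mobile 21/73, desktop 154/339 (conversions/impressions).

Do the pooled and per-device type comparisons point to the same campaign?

No

Tablet: the static ad 89/120 = 74.2%, Variant 1 757/1166 = 64.9% → the static ad
Mobile: the static ad 571/1576 = 36.2%, Variant 1 21/73 = 28.8% → the static ad
Desktop: the static ad 224/371 = 60.4%, Variant 1 154/339 = 45.4% → the static ad
Overall: the static ad 884/2067 = 42.8%, Variant 1 932/1578 = 59.1% → Variant 1
The static ad wins each device group but Variant 1 wins overall — the comparison reverses. The static ad's impressions skew toward mobile, which has a lower base rate.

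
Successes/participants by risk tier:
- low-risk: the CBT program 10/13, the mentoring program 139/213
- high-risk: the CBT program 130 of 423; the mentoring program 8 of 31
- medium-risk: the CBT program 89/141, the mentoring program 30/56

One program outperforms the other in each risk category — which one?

Low-risk: the CBT program 10/13 = 76.9%, the mentoring program 139/213 = 65.3% → the CBT program
High-risk: the CBT program 130/423 = 30.7%, the mentoring program 8/31 = 25.8% → the CBT program
Medium-risk: the CBT program 89/141 = 63.1%, the mentoring program 30/56 = 53.6% → the CBT program
The CBT program has the higher rate in all 3 groups.

the CBT program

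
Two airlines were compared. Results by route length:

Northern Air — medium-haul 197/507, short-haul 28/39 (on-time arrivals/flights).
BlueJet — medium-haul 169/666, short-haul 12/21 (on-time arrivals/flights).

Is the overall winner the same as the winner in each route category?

Yes

Medium-haul: Northern Air 197/507 = 38.9%, BlueJet 169/666 = 25.4% → Northern Air
Short-haul: Northern Air 28/39 = 71.8%, BlueJet 12/21 = 57.1% → Northern Air
Overall: Northern Air 225/546 = 41.2%, BlueJet 181/687 = 26.3% → Northern Air
Northern Air wins overall and in every route group — no reversal.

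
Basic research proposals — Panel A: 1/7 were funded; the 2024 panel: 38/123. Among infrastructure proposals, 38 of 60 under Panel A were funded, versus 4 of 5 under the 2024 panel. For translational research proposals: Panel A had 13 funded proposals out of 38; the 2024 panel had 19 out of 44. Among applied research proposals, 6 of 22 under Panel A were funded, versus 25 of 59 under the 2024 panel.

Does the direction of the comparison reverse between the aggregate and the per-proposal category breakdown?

Basic research: Panel A 1/7 = 14.3%, the 2024 panel 38/123 = 30.9% → the 2024 panel
Infrastructure: Panel A 38/60 = 63.3%, the 2024 panel 4/5 = 80.0% → the 2024 panel
Translational research: Panel A 13/38 = 34.2%, the 2024 panel 19/44 = 43.2% → the 2024 panel
Applied research: Panel A 6/22 = 27.3%, the 2024 panel 25/59 = 42.4% → the 2024 panel
Overall: Panel A 58/127 = 45.7%, the 2024 panel 86/231 = 37.2% → Panel A
The 2024 panel wins each proposal group but Panel A wins overall — the comparison reverses. The 2024 panel's proposals skew toward basic research, which has a lower base rate.

Yes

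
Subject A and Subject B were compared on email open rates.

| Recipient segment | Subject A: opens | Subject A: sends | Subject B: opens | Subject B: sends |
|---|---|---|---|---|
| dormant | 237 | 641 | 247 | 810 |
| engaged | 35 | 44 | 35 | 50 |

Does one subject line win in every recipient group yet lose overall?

No

Dormant: Subject A 237/641 = 37.0%, Subject B 247/810 = 30.5% → Subject A
Engaged: Subject A 35/44 = 79.5%, Subject B 35/50 = 70.0% → Subject A
Overall: Subject A 272/685 = 39.7%, Subject B 282/860 = 32.8% → Subject A
Subject A wins overall and in every recipient group — no reversal.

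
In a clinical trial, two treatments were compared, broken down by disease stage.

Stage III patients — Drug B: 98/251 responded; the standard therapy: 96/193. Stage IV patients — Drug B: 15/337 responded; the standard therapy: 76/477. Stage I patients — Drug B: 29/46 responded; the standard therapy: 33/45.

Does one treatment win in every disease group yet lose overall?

Stage III: Drug B 98/251 = 39.0%, the standard therapy 96/193 = 49.7% → the standard therapy
Stage IV: Drug B 15/337 = 4.5%, the standard therapy 76/477 = 15.9% → the standard therapy
Stage I: Drug B 29/46 = 63.0%, the standard therapy 33/45 = 73.3% → the standard therapy
Overall: Drug B 142/634 = 22.4%, the standard therapy 205/715 = 28.7% → the standard therapy
The standard therapy wins overall and in every disease group — no reversal.

No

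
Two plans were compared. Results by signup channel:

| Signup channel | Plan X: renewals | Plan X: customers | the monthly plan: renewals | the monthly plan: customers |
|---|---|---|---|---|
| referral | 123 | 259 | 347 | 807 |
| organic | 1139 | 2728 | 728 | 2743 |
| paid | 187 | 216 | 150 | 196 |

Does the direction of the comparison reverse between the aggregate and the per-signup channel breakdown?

No

Referral: Plan X 123/259 = 47.5%, the monthly plan 347/807 = 43.0% → Plan X
Organic: Plan X 1139/2728 = 41.8%, the monthly plan 728/2743 = 26.5% → Plan X
Paid: Plan X 187/216 = 86.6%, the monthly plan 150/196 = 76.5% → Plan X
Overall: Plan X 1449/3203 = 45.2%, the monthly plan 1225/3746 = 32.7% → Plan X
Plan X wins overall and in every signup group — no reversal.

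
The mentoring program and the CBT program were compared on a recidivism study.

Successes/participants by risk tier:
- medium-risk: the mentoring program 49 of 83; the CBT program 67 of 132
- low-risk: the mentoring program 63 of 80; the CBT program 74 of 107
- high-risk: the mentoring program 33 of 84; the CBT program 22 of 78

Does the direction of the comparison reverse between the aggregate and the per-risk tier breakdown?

No

Medium-risk: the mentoring program 49/83 = 59.0%, the CBT program 67/132 = 50.8% → the mentoring program
Low-risk: the mentoring program 63/80 = 78.8%, the CBT program 74/107 = 69.2% → the mentoring program
High-risk: the mentoring program 33/84 = 39.3%, the CBT program 22/78 = 28.2% → the mentoring program
Overall: the mentoring program 145/247 = 58.7%, the CBT program 163/317 = 51.4% → the mentoring program
The mentoring program wins overall and in every risk group — no reversal.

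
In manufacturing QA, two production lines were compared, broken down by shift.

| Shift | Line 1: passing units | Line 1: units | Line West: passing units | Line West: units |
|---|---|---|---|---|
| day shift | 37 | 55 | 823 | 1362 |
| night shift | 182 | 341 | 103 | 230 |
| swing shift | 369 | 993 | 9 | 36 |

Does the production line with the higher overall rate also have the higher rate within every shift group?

No

Day shift: Line 1 37/55 = 67.3%, Line West 823/1362 = 60.4% → Line 1
Night shift: Line 1 182/341 = 53.4%, Line West 103/230 = 44.8% → Line 1
Swing shift: Line 1 369/993 = 37.2%, Line West 9/36 = 25.0% → Line 1
Overall: Line 1 588/1389 = 42.3%, Line West 935/1628 = 57.4% → Line West
Line 1 wins each shift group but Line West wins overall — the comparison reverses. Line 1's units skew toward swing shift, which has a lower base rate.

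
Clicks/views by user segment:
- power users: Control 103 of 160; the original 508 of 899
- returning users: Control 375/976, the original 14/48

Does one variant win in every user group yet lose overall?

Power users: Control 103/160 = 64.4%, the original 508/899 = 56.5% → Control
Returning users: Control 375/976 = 38.4%, the original 14/48 = 29.2% → Control
Overall: Control 478/1136 = 42.1%, the original 522/947 = 55.1% → the original
Control wins each user group but the original wins overall — the comparison reverses. Control's views skew toward returning users, which has a lower base rate.

Yes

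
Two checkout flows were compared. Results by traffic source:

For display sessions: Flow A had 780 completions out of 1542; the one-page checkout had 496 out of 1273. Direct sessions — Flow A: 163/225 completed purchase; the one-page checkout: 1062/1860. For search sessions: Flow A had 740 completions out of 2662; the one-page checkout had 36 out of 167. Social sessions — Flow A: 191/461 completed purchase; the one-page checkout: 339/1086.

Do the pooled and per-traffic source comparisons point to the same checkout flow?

Display: Flow A 780/1542 = 50.6%, the one-page checkout 496/1273 = 39.0% → Flow A
Direct: Flow A 163/225 = 72.4%, the one-page checkout 1062/1860 = 57.1% → Flow A
Search: Flow A 740/2662 = 27.8%, the one-page checkout 36/167 = 21.6% → Flow A
Social: Flow A 191/461 = 41.4%, the one-page checkout 339/1086 = 31.2% → Flow A
Overall: Flow A 1874/4890 = 38.3%, the one-page checkout 1933/4386 = 44.1% → the one-page checkout
Flow A wins each traffic group but the one-page checkout wins overall — the comparison reverses. Flow A's sessions skew toward search, which has a lower base rate.

No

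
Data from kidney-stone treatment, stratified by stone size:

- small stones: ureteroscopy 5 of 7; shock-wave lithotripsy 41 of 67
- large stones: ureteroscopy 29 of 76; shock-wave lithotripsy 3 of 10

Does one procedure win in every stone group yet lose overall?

Small stones: ureteroscopy 5/7 = 71.4%, shock-wave lithotripsy 41/67 = 61.2% → ureteroscopy
Large stones: ureteroscopy 29/76 = 38.2%, shock-wave lithotripsy 3/10 = 30.0% → ureteroscopy
Overall: ureteroscopy 34/83 = 41.0%, shock-wave lithotripsy 44/77 = 57.1% → shock-wave lithotripsy
Ureteroscopy wins each stone group but shock-wave lithotripsy wins overall — the comparison reverses. Ureteroscopy's cases skew toward large stones, which has a lower base rate.

Yes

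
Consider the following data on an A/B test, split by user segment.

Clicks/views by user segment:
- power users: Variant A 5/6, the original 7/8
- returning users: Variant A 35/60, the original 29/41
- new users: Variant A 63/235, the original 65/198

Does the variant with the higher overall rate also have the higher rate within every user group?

Yes

Power users: Variant A 5/6 = 83.3%, the original 7/8 = 87.5% → the original
Returning users: Variant A 35/60 = 58.3%, the original 29/41 = 70.7% → the original
New users: Variant A 63/235 = 26.8%, the original 65/198 = 32.8% → the original
Overall: Variant A 103/301 = 34.2%, the original 101/247 = 40.9% → the original
The original wins overall and in every user group — no reversal.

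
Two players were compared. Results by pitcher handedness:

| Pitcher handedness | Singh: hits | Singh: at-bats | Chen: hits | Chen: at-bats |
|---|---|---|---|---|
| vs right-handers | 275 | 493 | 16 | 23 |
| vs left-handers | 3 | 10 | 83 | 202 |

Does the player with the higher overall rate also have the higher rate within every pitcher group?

Vs right-handers: Singh 275/493 = 55.8%, Chen 16/23 = 69.6% → Chen
Vs left-handers: Singh 3/10 = 30.0%, Chen 83/202 = 41.1% → Chen
Overall: Singh 278/503 = 55.3%, Chen 99/225 = 44.0% → Singh
Chen wins each pitcher group but Singh wins overall — the comparison reverses. Chen's at-bats skew toward vs left-handers, which has a lower base rate.

No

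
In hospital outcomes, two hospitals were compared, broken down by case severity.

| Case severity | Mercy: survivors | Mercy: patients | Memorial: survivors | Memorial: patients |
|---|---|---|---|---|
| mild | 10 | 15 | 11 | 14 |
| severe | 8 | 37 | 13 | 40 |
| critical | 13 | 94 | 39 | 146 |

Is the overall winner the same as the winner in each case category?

Yes

Mild: Mercy 10/15 = 66.7%, Memorial 11/14 = 78.6% → Memorial
Severe: Mercy 8/37 = 21.6%, Memorial 13/40 = 32.5% → Memorial
Critical: Mercy 13/94 = 13.8%, Memorial 39/146 = 26.7% → Memorial
Overall: Mercy 31/146 = 21.2%, Memorial 63/200 = 31.5% → Memorial
Memorial wins overall and in every case group — no reversal.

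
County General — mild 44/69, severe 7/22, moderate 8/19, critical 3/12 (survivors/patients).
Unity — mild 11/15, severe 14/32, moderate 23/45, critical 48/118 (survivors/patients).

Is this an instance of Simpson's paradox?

Yes

Mild: County General 44/69 = 63.8%, Unity 11/15 = 73.3% → Unity
Severe: County General 7/22 = 31.8%, Unity 14/32 = 43.8% → Unity
Moderate: County General 8/19 = 42.1%, Unity 23/45 = 51.1% → Unity
Critical: County General 3/12 = 25.0%, Unity 48/118 = 40.7% → Unity
Overall: County General 62/122 = 50.8%, Unity 96/210 = 45.7% → County General
Unity wins each case group but County General wins overall — the comparison reverses. Unity's patients skew toward critical, which has a lower base rate.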